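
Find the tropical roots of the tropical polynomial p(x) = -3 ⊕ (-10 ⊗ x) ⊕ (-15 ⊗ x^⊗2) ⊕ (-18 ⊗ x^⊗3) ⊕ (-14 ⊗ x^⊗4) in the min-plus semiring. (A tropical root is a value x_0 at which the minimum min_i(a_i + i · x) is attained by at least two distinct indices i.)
Roots: {-4, 3, 5, 7}

Each tropical root is a break point of the lower envelope of the lines y = a_i + i · x (there are 5 lines, with slopes 0, 1, ..., 4). Only the lines that attain the minimum somewhere contribute to roots; other lines are dominated. Here the surviving (envelope) indices are i = 4, i = 3, i = 2, i = 1, i = 0.
Intersections between consecutive envelope lines give the roots: for adjacent envelope indices i < j the intersection is x = (a_i − a_j) / (j − i). Reading off the sorted break points: {-4, 3, 5, 7}.
Verification: at each break x_0, at least two indices attain the minimum of min_i(a_i + i · x_0).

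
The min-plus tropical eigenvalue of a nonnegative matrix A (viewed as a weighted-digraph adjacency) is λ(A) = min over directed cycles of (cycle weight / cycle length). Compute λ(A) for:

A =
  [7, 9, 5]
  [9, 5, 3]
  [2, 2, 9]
λ(A) = 5/2

Enumerate directed cycles and compute their means (weight / length). Sample:
  cycle 0 → 0: weight = 7, length = 1, mean = 7/1 ≈ 7.000
  cycle 1 → 1: weight = 5, length = 1, mean = 5/1 ≈ 5.000
  cycle 2 → 2: weight = 9, length = 1, mean = 9/1 ≈ 9.000
  cycle 0 → 1 → 0: weight = 18, length = 2, mean = 18/2 ≈ 9.000
  cycle 0 → 2 → 0: weight = 7, length = 2, mean = 7/2 ≈ 3.500
  cycle 1 → 0 → 1: weight = 18, length = 2, mean = 18/2 ≈ 9.000
Minimum mean = 2.500, attained e.g. along the cycle 1 → 2 → 1 with weight 5 and length 2. So λ(A) = 5/2 = 5/2.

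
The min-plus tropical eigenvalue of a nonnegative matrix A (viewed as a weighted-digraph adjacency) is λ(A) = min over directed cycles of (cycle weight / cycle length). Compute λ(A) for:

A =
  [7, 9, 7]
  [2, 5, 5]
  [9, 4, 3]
λ(A) = 3

Enumerate directed cycles and compute their means (weight / length). Sample:
  cycle 0 → 0: weight = 7, length = 1, mean = 7/1 ≈ 7.000
  cycle 1 → 1: weight = 5, length = 1, mean = 5/1 ≈ 5.000
  cycle 2 → 2: weight = 3, length = 1, mean = 3/1 ≈ 3.000
  cycle 0 → 1 → 0: weight = 11, length = 2, mean = 11/2 ≈ 5.500
  cycle 0 → 2 → 0: weight = 16, length = 2, mean = 16/2 ≈ 8.000
  cycle 1 → 0 → 1: weight = 11, length = 2, mean = 11/2 ≈ 5.500
Minimum mean = 3.000, attained e.g. along the cycle 2 → 2 with weight 3 and length 1. So λ(A) = 3/1 = 3.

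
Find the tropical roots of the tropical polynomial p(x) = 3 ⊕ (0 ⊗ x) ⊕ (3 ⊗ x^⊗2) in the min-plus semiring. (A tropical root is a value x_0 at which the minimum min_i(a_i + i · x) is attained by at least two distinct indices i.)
Roots: {-3, 3}

Each tropical root is a break point of the lower envelope of the lines y = a_i + i · x (there are 3 lines, with slopes 0, 1, ..., 2). Only the lines that attain the minimum somewhere contribute to roots; other lines are dominated. Here the surviving (envelope) indices are i = 2, i = 1, i = 0.
Intersections between consecutive envelope lines give the roots: for adjacent envelope indices i < j the intersection is x = (a_i − a_j) / (j − i). Reading off the sorted break points: {-3, 3}.
Verification: at each break x_0, at least two indices attain the minimum of min_i(a_i + i · x_0).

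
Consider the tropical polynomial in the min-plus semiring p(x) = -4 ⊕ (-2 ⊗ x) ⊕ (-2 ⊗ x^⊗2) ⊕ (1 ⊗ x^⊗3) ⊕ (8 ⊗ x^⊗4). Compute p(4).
p(4) = -4

A tropical monomial a ⊗ x^⊗i evaluates to a + i · x. Evaluating each term at x = 4:
  Term 0 contributes -4 + 0 · 4 = -4
  Term 1 contributes -2 + 1 · 4 = 2
  Term 2 contributes -2 + 2 · 4 = 6
  Term 3 contributes 1 + 3 · 4 = 13
  Term 4 contributes 8 + 4 · 4 = 24
p(4) = ⊕ of these = min[-4, 2, 6, 13, 24] = -4.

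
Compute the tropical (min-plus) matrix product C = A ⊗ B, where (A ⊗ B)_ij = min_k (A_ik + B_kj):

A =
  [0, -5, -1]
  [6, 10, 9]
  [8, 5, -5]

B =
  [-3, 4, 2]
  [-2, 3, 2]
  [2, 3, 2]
A ⊗ B =
  [-7, -2, -3]
  [3, 10, 8]
  [-3, -2, -3]

Apply the min-plus product entry-by-entry:
  C[0][0] = min over k of (A[0][0] + B[0][0] = 0 + -3 = -3, A[0][1] + B[1][0] = -5 + -2 = -7, A[0][2] + B[2][0] = -1 + 2 = 1) = -7 (attained at k = 1)
  C[0][1] = min over k of (A[0][0] + B[0][1] = 0 + 4 = 4, A[0][1] + B[1][1] = -5 + 3 = -2, A[0][2] + B[2][1] = -1 + 3 = 2) = -2 (attained at k = 1)
  C[0][2] = min over k of (A[0][0] + B[0][2] = 0 + 2 = 2, A[0][1] + B[1][2] = -5 + 2 = -3, A[0][2] + B[2][2] = -1 + 2 = 1) = -3 (attained at k = 1)
  C[1][0] = min over k of (A[1][0] + B[0][0] = 6 + -3 = 3, A[1][1] + B[1][0] = 10 + -2 = 8, A[1][2] + B[2][0] = 9 + 2 = 11) = 3 (attained at k = 0)
  C[1][1] = min over k of (A[1][0] + B[0][1] = 6 + 4 = 10, A[1][1] + B[1][1] = 10 + 3 = 13, A[1][2] + B[2][1] = 9 + 3 = 12) = 10 (attained at k = 0)
  C[1][2] = min over k of (A[1][0] + B[0][2] = 6 + 2 = 8, A[1][1] + B[1][2] = 10 + 2 = 12, A[1][2] + B[2][2] = 9 + 2 = 11) = 8 (attained at k = 0)
  C[2][0] = min over k of (A[2][0] + B[0][0] = 8 + -3 = 5, A[2][1] + B[1][0] = 5 + -2 = 3, A[2][2] + B[2][0] = -5 + 2 = -3) = -3 (attained at k = 2)
  C[2][1] = min over k of (A[2][0] + B[0][1] = 8 + 4 = 12, A[2][1] + B[1][1] = 5 + 3 = 8, A[2][2] + B[2][1] = -5 + 3 = -2) = -2 (attained at k = 2)
  C[2][2] = min over k of (A[2][0] + B[0][2] = 8 + 2 = 10, A[2][1] + B[1][2] = 5 + 2 = 7, A[2][2] + B[2][2] = -5 + 2 = -3) = -3 (attained at k = 2)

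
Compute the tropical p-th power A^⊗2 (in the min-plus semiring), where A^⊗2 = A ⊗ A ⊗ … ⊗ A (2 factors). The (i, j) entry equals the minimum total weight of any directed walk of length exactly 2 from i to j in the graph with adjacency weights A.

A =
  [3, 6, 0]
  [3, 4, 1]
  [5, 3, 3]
A^⊗2 =
  [5, 3, 3]
  [6, 4, 3]
  [6, 6, 4]

Each entry (A^⊗2)_ij equals the minimum over all length-2 walks i = v_0 → v_1 → … → v_2 = j of Σ_t A[v_t][v_{t+1}]. For example, for (i, j) = (0, 2) we minimise over 3 possible intermediate vertex sequences; the minimum is 3, attained along the walk 0 → 0 → 2.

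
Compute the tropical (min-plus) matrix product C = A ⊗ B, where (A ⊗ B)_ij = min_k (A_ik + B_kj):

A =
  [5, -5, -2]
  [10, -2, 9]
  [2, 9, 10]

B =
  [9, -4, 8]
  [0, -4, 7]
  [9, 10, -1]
A ⊗ B =
  [-5, -9, -3]
  [-2, -6, 5]
  [9, -2, 9]

Apply the min-plus product entry-by-entry:
  C[0][0] = min over k of (A[0][0] + B[0][0] = 5 + 9 = 14, A[0][1] + B[1][0] = -5 + 0 = -5, A[0][2] + B[2][0] = -2 + 9 = 7) = -5 (attained at k = 1)
  C[0][1] = min over k of (A[0][0] + B[0][1] = 5 + -4 = 1, A[0][1] + B[1][1] = -5 + -4 = -9, A[0][2] + B[2][1] = -2 + 10 = 8) = -9 (attained at k = 1)
  C[0][2] = min over k of (A[0][0] + B[0][2] = 5 + 8 = 13, A[0][1] + B[1][2] = -5 + 7 = 2, A[0][2] + B[2][2] = -2 + -1 = -3) = -3 (attained at k = 2)
  C[1][0] = min over k of (A[1][0] + B[0][0] = 10 + 9 = 19, A[1][1] + B[1][0] = -2 + 0 = -2, A[1][2] + B[2][0] = 9 + 9 = 18) = -2 (attained at k = 1)
  C[1][1] = min over k of (A[1][0] + B[0][1] = 10 + -4 = 6, A[1][1] + B[1][1] = -2 + -4 = -6, A[1][2] + B[2][1] = 9 + 10 = 19) = -6 (attained at k = 1)
  C[1][2] = min over k of (A[1][0] + B[0][2] = 10 + 8 = 18, A[1][1] + B[1][2] = -2 + 7 = 5, A[1][2] + B[2][2] = 9 + -1 = 8) = 5 (attained at k = 1)
  C[2][0] = min over k of (A[2][0] + B[0][0] = 2 + 9 = 11, A[2][1] + B[1][0] = 9 + 0 = 9, A[2][2] + B[2][0] = 10 + 9 = 19) = 9 (attained at k = 1)
  C[2][1] = min over k of (A[2][0] + B[0][1] = 2 + -4 = -2, A[2][1] + B[1][1] = 9 + -4 = 5, A[2][2] + B[2][1] = 10 + 10 = 20) = -2 (attained at k = 0)
  C[2][2] = min over k of (A[2][0] + B[0][2] = 2 + 8 = 10, A[2][1] + B[1][2] = 9 + 7 = 16, A[2][2] + B[2][2] = 10 + -1 = 9) = 9 (attained at k = 2)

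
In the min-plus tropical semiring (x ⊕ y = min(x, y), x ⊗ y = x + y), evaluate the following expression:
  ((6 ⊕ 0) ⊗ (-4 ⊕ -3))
((6 ⊕ 0) ⊗ (-4 ⊕ -3)) = -4

Expand innermost to outermost. Recall ⊕ takes the minimum of its arguments and ⊗ takes their sum. Working out the expression ((6 ⊕ 0) ⊗ (-4 ⊕ -3)) gives -4.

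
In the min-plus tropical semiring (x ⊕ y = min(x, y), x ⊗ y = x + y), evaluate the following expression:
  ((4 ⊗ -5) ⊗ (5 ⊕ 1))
((4 ⊗ -5) ⊗ (5 ⊕ 1)) = 0

Expand innermost to outermost. Recall ⊕ takes the minimum of its arguments and ⊗ takes their sum. Working out the expression ((4 ⊗ -5) ⊗ (5 ⊕ 1)) gives 0.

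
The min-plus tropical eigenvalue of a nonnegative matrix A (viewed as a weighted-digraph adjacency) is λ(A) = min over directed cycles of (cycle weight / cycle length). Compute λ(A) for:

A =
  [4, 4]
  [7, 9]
λ(A) = 4

Enumerate directed cycles and compute their means (weight / length). Sample:
  cycle 0 → 0: weight = 4, length = 1, mean = 4/1 ≈ 4.000
  cycle 1 → 1: weight = 9, length = 1, mean = 9/1 ≈ 9.000
  cycle 0 → 1 → 0: weight = 11, length = 2, mean = 11/2 ≈ 5.500
  cycle 1 → 0 → 1: weight = 11, length = 2, mean = 11/2 ≈ 5.500
Minimum mean = 4.000, attained e.g. along the cycle 0 → 0 with weight 4 and length 1. So λ(A) = 4/1 = 4.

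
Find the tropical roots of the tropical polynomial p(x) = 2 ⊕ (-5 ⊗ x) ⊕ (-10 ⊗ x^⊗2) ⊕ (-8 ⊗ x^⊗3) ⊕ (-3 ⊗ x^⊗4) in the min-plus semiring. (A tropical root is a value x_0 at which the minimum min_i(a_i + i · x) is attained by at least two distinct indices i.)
Roots: {-5, -2, 5, 7}

Each tropical root is a break point of the lower envelope of the lines y = a_i + i · x (there are 5 lines, with slopes 0, 1, ..., 4). Only the lines that attain the minimum somewhere contribute to roots; other lines are dominated. Here the surviving (envelope) indices are i = 4, i = 3, i = 2, i = 1, i = 0.
Intersections between consecutive envelope lines give the roots: for adjacent envelope indices i < j the intersection is x = (a_i − a_j) / (j − i). Reading off the sorted break points: {-5, -2, 5, 7}.
Verification: at each break x_0, at least two indices attain the minimum of min_i(a_i + i · x_0).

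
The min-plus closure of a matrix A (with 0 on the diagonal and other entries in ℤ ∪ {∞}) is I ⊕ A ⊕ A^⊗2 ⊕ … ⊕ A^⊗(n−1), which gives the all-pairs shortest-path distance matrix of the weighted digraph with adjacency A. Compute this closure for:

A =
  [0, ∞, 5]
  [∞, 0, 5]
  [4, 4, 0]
Closure =
  [0, 9, 5]
  [9, 0, 5]
  [4, 4, 0]

This is the Floyd-Warshall all-pairs shortest-path computation. For each intermediate vertex k = 0, 1, …, 2, update dist[i][j] ← min(dist[i][j], dist[i][k] + dist[k][j]). The final matrix gives, for each (i, j), the minimum total weight of any directed path from i to j (possibly empty when i = j).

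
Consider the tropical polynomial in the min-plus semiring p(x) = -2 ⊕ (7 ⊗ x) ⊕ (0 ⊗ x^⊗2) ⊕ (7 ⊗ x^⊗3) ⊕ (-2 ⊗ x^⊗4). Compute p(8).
p(8) = -2

A tropical monomial a ⊗ x^⊗i evaluates to a + i · x. Evaluating each term at x = 8:
  Term 0 contributes -2 + 0 · 8 = -2
  Term 1 contributes 7 + 1 · 8 = 15
  Term 2 contributes 0 + 2 · 8 = 16
  Term 3 contributes 7 + 3 · 8 = 31
  Term 4 contributes -2 + 4 · 8 = 30
p(8) = ⊕ of these = min[-2, 15, 16, 31, 30] = -2.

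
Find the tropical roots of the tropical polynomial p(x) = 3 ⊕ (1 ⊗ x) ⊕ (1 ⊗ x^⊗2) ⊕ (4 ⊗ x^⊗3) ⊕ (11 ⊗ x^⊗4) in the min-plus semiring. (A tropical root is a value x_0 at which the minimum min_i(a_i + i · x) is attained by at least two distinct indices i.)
Roots: {-7, -3, 0, 2}

Each tropical root is a break point of the lower envelope of the lines y = a_i + i · x (there are 5 lines, with slopes 0, 1, ..., 4). Only the lines that attain the minimum somewhere contribute to roots; other lines are dominated. Here the surviving (envelope) indices are i = 4, i = 3, i = 2, i = 1, i = 0.
Intersections between consecutive envelope lines give the roots: for adjacent envelope indices i < j the intersection is x = (a_i − a_j) / (j − i). Reading off the sorted break points: {-7, -3, 0, 2}.
Verification: at each break x_0, at least two indices attain the minimum of min_i(a_i + i · x_0).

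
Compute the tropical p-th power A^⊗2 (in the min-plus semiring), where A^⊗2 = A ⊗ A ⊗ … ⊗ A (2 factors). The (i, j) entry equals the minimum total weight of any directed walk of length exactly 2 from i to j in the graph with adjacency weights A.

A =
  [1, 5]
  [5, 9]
A^⊗2 =
  [2, 6]
  [6, 10]

Each entry (A^⊗2)_ij equals the minimum over all length-2 walks i = v_0 → v_1 → … → v_2 = j of Σ_t A[v_t][v_{t+1}]. For example, for (i, j) = (0, 1) we minimise over 2 possible intermediate vertex sequences; the minimum is 6, attained along the walk 0 → 0 → 1.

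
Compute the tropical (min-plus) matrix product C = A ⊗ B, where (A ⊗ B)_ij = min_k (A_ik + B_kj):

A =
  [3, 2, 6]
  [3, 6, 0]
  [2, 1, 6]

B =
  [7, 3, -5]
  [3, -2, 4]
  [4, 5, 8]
A ⊗ B =
  [5, 0, -2]
  [4, 4, -2]
  [4, -1, -3]

Apply the min-plus product entry-by-entry:
  C[0][0] = min over k of (A[0][0] + B[0][0] = 3 + 7 = 10, A[0][1] + B[1][0] = 2 + 3 = 5, A[0][2] + B[2][0] = 6 + 4 = 10) = 5 (attained at k = 1)
  C[0][1] = min over k of (A[0][0] + B[0][1] = 3 + 3 = 6, A[0][1] + B[1][1] = 2 + -2 = 0, A[0][2] + B[2][1] = 6 + 5 = 11) = 0 (attained at k = 1)
  C[0][2] = min over k of (A[0][0] + B[0][2] = 3 + -5 = -2, A[0][1] + B[1][2] = 2 + 4 = 6, A[0][2] + B[2][2] = 6 + 8 = 14) = -2 (attained at k = 0)
  C[1][0] = min over k of (A[1][0] + B[0][0] = 3 + 7 = 10, A[1][1] + B[1][0] = 6 + 3 = 9, A[1][2] + B[2][0] = 0 + 4 = 4) = 4 (attained at k = 2)
  C[1][1] = min over k of (A[1][0] + B[0][1] = 3 + 3 = 6, A[1][1] + B[1][1] = 6 + -2 = 4, A[1][2] + B[2][1] = 0 + 5 = 5) = 4 (attained at k = 1)
  C[1][2] = min over k of (A[1][0] + B[0][2] = 3 + -5 = -2, A[1][1] + B[1][2] = 6 + 4 = 10, A[1][2] + B[2][2] = 0 + 8 = 8) = -2 (attained at k = 0)
  C[2][0] = min over k of (A[2][0] + B[0][0] = 2 + 7 = 9, A[2][1] + B[1][0] = 1 + 3 = 4, A[2][2] + B[2][0] = 6 + 4 = 10) = 4 (attained at k = 1)
  C[2][1] = min over k of (A[2][0] + B[0][1] = 2 + 3 = 5, A[2][1] + B[1][1] = 1 + -2 = -1, A[2][2] + B[2][1] = 6 + 5 = 11) = -1 (attained at k = 1)
  C[2][2] = min over k of (A[2][0] + B[0][2] = 2 + -5 = -3, A[2][1] + B[1][2] = 1 + 4 = 5, A[2][2] + B[2][2] = 6 + 8 = 14) = -3 (attained at k = 0)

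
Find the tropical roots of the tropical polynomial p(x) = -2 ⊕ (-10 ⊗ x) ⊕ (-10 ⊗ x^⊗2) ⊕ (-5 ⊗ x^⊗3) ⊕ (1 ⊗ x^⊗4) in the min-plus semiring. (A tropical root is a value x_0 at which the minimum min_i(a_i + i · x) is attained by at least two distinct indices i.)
Roots: {-6, -5, 0, 8}

Each tropical root is a break point of the lower envelope of the lines y = a_i + i · x (there are 5 lines, with slopes 0, 1, ..., 4). Only the lines that attain the minimum somewhere contribute to roots; other lines are dominated. Here the surviving (envelope) indices are i = 4, i = 3, i = 2, i = 1, i = 0.
Intersections between consecutive envelope lines give the roots: for adjacent envelope indices i < j the intersection is x = (a_i − a_j) / (j − i). Reading off the sorted break points: {-6, -5, 0, 8}.
Verification: at each break x_0, at least two indices attain the minimum of min_i(a_i + i · x_0).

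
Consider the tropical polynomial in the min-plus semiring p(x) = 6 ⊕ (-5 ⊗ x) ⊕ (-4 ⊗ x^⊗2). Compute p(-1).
p(-1) = -6

A tropical monomial a ⊗ x^⊗i evaluates to a + i · x. Evaluating each term at x = -1:
  Term 0 contributes 6 + 0 · -1 = 6
  Term 1 contributes -5 + 1 · -1 = -6
  Term 2 contributes -4 + 2 · -1 = -6
p(-1) = ⊕ of these = min[6, -6, -6] = -6.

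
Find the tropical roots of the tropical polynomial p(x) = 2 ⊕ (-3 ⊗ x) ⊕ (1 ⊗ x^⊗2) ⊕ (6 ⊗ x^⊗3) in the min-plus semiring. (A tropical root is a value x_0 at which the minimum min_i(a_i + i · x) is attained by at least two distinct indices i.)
Roots: {-5, -4, 5}

Each tropical root is a break point of the lower envelope of the lines y = a_i + i · x (there are 4 lines, with slopes 0, 1, ..., 3). Only the lines that attain the minimum somewhere contribute to roots; other lines are dominated. Here the surviving (envelope) indices are i = 3, i = 2, i = 1, i = 0.
Intersections between consecutive envelope lines give the roots: for adjacent envelope indices i < j the intersection is x = (a_i − a_j) / (j − i). Reading off the sorted break points: {-5, -4, 5}.
Verification: at each break x_0, at least two indices attain the minimum of min_i(a_i + i · x_0).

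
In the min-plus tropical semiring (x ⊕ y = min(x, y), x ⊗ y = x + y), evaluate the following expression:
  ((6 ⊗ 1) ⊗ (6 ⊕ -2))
((6 ⊗ 1) ⊗ (6 ⊕ -2)) = 5

Expand innermost to outermost. Recall ⊕ takes the minimum of its arguments and ⊗ takes their sum. Working out the expression ((6 ⊗ 1) ⊗ (6 ⊕ -2)) gives 5.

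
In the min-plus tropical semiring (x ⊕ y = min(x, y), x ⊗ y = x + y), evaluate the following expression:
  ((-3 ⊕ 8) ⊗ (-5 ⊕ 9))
((-3 ⊕ 8) ⊗ (-5 ⊕ 9)) = -8

Expand innermost to outermost. Recall ⊕ takes the minimum of its arguments and ⊗ takes their sum. Working out the expression ((-3 ⊕ 8) ⊗ (-5 ⊕ 9)) gives -8.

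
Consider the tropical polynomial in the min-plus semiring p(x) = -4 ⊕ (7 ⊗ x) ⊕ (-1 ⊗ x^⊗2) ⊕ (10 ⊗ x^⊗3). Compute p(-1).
p(-1) = -4

A tropical monomial a ⊗ x^⊗i evaluates to a + i · x. Evaluating each term at x = -1:
  Term 0 contributes -4 + 0 · -1 = -4
  Term 1 contributes 7 + 1 · -1 = 6
  Term 2 contributes -1 + 2 · -1 = -3
  Term 3 contributes 10 + 3 · -1 = 7
p(-1) = ⊕ of these = min[-4, 6, -3, 7] = -4.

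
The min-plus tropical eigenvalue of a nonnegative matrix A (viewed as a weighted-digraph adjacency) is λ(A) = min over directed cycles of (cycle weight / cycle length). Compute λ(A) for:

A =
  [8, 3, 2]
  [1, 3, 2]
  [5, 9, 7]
λ(A) = 2

Enumerate directed cycles and compute their means (weight / length). Sample:
  cycle 0 → 0: weight = 8, length = 1, mean = 8/1 ≈ 8.000
  cycle 1 → 1: weight = 3, length = 1, mean = 3/1 ≈ 3.000
  cycle 2 → 2: weight = 7, length = 1, mean = 7/1 ≈ 7.000
  cycle 0 → 1 → 0: weight = 4, length = 2, mean = 4/2 ≈ 2.000
  cycle 0 → 2 → 0: weight = 7, length = 2, mean = 7/2 ≈ 3.500
  cycle 1 → 0 → 1: weight = 4, length = 2, mean = 4/2 ≈ 2.000
Minimum mean = 2.000, attained e.g. along the cycle 0 → 1 → 0 with weight 4 and length 2. So λ(A) = 4/2 = 2.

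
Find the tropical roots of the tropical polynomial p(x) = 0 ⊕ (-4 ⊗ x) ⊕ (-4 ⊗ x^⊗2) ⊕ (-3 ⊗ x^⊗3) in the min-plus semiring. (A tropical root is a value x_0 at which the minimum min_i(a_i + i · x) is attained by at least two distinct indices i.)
Roots: {-1, 0, 4}

Each tropical root is a break point of the lower envelope of the lines y = a_i + i · x (there are 4 lines, with slopes 0, 1, ..., 3). Only the lines that attain the minimum somewhere contribute to roots; other lines are dominated. Here the surviving (envelope) indices are i = 3, i = 2, i = 1, i = 0.
Intersections between consecutive envelope lines give the roots: for adjacent envelope indices i < j the intersection is x = (a_i − a_j) / (j − i). Reading off the sorted break points: {-1, 0, 4}.
Verification: at each break x_0, at least two indices attain the minimum of min_i(a_i + i · x_0).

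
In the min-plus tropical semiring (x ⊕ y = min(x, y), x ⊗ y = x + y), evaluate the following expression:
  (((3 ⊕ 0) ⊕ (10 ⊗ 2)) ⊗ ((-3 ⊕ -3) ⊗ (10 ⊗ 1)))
(((3 ⊕ 0) ⊕ (10 ⊗ 2)) ⊗ ((-3 ⊕ -3) ⊗ (10 ⊗ 1))) = 8

Expand innermost to outermost. Recall ⊕ takes the minimum of its arguments and ⊗ takes their sum. Working out the expression (((3 ⊕ 0) ⊕ (10 ⊗ 2)) ⊗ ((-3 ⊕ -3) ⊗ (10 ⊗ 1))) gives 8.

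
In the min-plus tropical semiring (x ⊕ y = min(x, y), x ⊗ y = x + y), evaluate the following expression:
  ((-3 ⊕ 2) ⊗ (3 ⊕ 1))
((-3 ⊕ 2) ⊗ (3 ⊕ 1)) = -2

Expand innermost to outermost. Recall ⊕ takes the minimum of its arguments and ⊗ takes their sum. Working out the expression ((-3 ⊕ 2) ⊗ (3 ⊕ 1)) gives -2.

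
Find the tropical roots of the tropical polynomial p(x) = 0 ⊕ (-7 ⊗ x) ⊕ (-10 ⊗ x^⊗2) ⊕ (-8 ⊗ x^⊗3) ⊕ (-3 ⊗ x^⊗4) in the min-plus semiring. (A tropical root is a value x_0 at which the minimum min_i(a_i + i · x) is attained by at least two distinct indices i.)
Roots: {-5, -2, 3, 7}

Each tropical root is a break point of the lower envelope of the lines y = a_i + i · x (there are 5 lines, with slopes 0, 1, ..., 4). Only the lines that attain the minimum somewhere contribute to roots; other lines are dominated. Here the surviving (envelope) indices are i = 4, i = 3, i = 2, i = 1, i = 0.
Intersections between consecutive envelope lines give the roots: for adjacent envelope indices i < j the intersection is x = (a_i − a_j) / (j − i). Reading off the sorted break points: {-5, -2, 3, 7}.
Verification: at each break x_0, at least two indices attain the minimum of min_i(a_i + i · x_0).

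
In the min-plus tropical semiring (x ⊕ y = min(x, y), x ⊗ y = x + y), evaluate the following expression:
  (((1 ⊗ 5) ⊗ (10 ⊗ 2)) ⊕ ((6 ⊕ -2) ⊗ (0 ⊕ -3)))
(((1 ⊗ 5) ⊗ (10 ⊗ 2)) ⊕ ((6 ⊕ -2) ⊗ (0 ⊕ -3))) = -5

Expand innermost to outermost. Recall ⊕ takes the minimum of its arguments and ⊗ takes their sum. Working out the expression (((1 ⊗ 5) ⊗ (10 ⊗ 2)) ⊕ ((6 ⊕ -2) ⊗ (0 ⊕ -3))) gives -5.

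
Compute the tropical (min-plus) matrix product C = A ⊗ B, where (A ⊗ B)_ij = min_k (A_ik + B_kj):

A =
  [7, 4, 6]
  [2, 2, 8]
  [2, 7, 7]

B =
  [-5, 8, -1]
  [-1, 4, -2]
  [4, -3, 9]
A ⊗ B =
  [2, 3, 2]
  [-3, 5, 0]
  [-3, 4, 1]

Apply the min-plus product entry-by-entry:
  C[0][0] = min over k of (A[0][0] + B[0][0] = 7 + -5 = 2, A[0][1] + B[1][0] = 4 + -1 = 3, A[0][2] + B[2][0] = 6 + 4 = 10) = 2 (attained at k = 0)
  C[0][1] = min over k of (A[0][0] + B[0][1] = 7 + 8 = 15, A[0][1] + B[1][1] = 4 + 4 = 8, A[0][2] + B[2][1] = 6 + -3 = 3) = 3 (attained at k = 2)
  C[0][2] = min over k of (A[0][0] + B[0][2] = 7 + -1 = 6, A[0][1] + B[1][2] = 4 + -2 = 2, A[0][2] + B[2][2] = 6 + 9 = 15) = 2 (attained at k = 1)
  C[1][0] = min over k of (A[1][0] + B[0][0] = 2 + -5 = -3, A[1][1] + B[1][0] = 2 + -1 = 1, A[1][2] + B[2][0] = 8 + 4 = 12) = -3 (attained at k = 0)
  C[1][1] = min over k of (A[1][0] + B[0][1] = 2 + 8 = 10, A[1][1] + B[1][1] = 2 + 4 = 6, A[1][2] + B[2][1] = 8 + -3 = 5) = 5 (attained at k = 2)
  C[1][2] = min over k of (A[1][0] + B[0][2] = 2 + -1 = 1, A[1][1] + B[1][2] = 2 + -2 = 0, A[1][2] + B[2][2] = 8 + 9 = 17) = 0 (attained at k = 1)
  C[2][0] = min over k of (A[2][0] + B[0][0] = 2 + -5 = -3, A[2][1] + B[1][0] = 7 + -1 = 6, A[2][2] + B[2][0] = 7 + 4 = 11) = -3 (attained at k = 0)
  C[2][1] = min over k of (A[2][0] + B[0][1] = 2 + 8 = 10, A[2][1] + B[1][1] = 7 + 4 = 11, A[2][2] + B[2][1] = 7 + -3 = 4) = 4 (attained at k = 2)
  C[2][2] = min over k of (A[2][0] + B[0][2] = 2 + -1 = 1, A[2][1] + B[1][2] = 7 + -2 = 5, A[2][2] + B[2][2] = 7 + 9 = 16) = 1 (attained at k = 0)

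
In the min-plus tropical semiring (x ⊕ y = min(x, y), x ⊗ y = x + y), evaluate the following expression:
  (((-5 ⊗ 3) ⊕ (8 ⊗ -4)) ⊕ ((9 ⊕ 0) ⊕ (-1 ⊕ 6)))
(((-5 ⊗ 3) ⊕ (8 ⊗ -4)) ⊕ ((9 ⊕ 0) ⊕ (-1 ⊕ 6))) = -2

Expand innermost to outermost. Recall ⊕ takes the minimum of its arguments and ⊗ takes their sum. Working out the expression (((-5 ⊗ 3) ⊕ (8 ⊗ -4)) ⊕ ((9 ⊕ 0) ⊕ (-1 ⊕ 6))) gives -2.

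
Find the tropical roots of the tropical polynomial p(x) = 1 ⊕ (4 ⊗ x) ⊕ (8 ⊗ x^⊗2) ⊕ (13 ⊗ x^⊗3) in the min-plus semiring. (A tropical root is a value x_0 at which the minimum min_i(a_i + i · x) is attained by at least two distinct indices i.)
Roots: {-5, -4, -3}

Each tropical root is a break point of the lower envelope of the lines y = a_i + i · x (there are 4 lines, with slopes 0, 1, ..., 3). Only the lines that attain the minimum somewhere contribute to roots; other lines are dominated. Here the surviving (envelope) indices are i = 3, i = 2, i = 1, i = 0.
Intersections between consecutive envelope lines give the roots: for adjacent envelope indices i < j the intersection is x = (a_i − a_j) / (j − i). Reading off the sorted break points: {-5, -4, -3}.
Verification: at each break x_0, at least two indices attain the minimum of min_i(a_i + i · x_0).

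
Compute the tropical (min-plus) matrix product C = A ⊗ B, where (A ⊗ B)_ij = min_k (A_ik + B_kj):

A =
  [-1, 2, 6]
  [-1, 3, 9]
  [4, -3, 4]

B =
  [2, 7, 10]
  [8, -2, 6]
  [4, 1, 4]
A ⊗ B =
  [1, 0, 8]
  [1, 1, 9]
  [5, -5, 3]

Apply the min-plus product entry-by-entry:
  C[0][0] = min over k of (A[0][0] + B[0][0] = -1 + 2 = 1, A[0][1] + B[1][0] = 2 + 8 = 10, A[0][2] + B[2][0] = 6 + 4 = 10) = 1 (attained at k = 0)
  C[0][1] = min over k of (A[0][0] + B[0][1] = -1 + 7 = 6, A[0][1] + B[1][1] = 2 + -2 = 0, A[0][2] + B[2][1] = 6 + 1 = 7) = 0 (attained at k = 1)
  C[0][2] = min over k of (A[0][0] + B[0][2] = -1 + 10 = 9, A[0][1] + B[1][2] = 2 + 6 = 8, A[0][2] + B[2][2] = 6 + 4 = 10) = 8 (attained at k = 1)
  C[1][0] = min over k of (A[1][0] + B[0][0] = -1 + 2 = 1, A[1][1] + B[1][0] = 3 + 8 = 11, A[1][2] + B[2][0] = 9 + 4 = 13) = 1 (attained at k = 0)
  C[1][1] = min over k of (A[1][0] + B[0][1] = -1 + 7 = 6, A[1][1] + B[1][1] = 3 + -2 = 1, A[1][2] + B[2][1] = 9 + 1 = 10) = 1 (attained at k = 1)
  C[1][2] = min over k of (A[1][0] + B[0][2] = -1 + 10 = 9, A[1][1] + B[1][2] = 3 + 6 = 9, A[1][2] + B[2][2] = 9 + 4 = 13) = 9 (attained at k = 0)
  C[2][0] = min over k of (A[2][0] + B[0][0] = 4 + 2 = 6, A[2][1] + B[1][0] = -3 + 8 = 5, A[2][2] + B[2][0] = 4 + 4 = 8) = 5 (attained at k = 1)
  C[2][1] = min over k of (A[2][0] + B[0][1] = 4 + 7 = 11, A[2][1] + B[1][1] = -3 + -2 = -5, A[2][2] + B[2][1] = 4 + 1 = 5) = -5 (attained at k = 1)
  C[2][2] = min over k of (A[2][0] + B[0][2] = 4 + 10 = 14, A[2][1] + B[1][2] = -3 + 6 = 3, A[2][2] + B[2][2] = 4 + 4 = 8) = 3 (attained at k = 1)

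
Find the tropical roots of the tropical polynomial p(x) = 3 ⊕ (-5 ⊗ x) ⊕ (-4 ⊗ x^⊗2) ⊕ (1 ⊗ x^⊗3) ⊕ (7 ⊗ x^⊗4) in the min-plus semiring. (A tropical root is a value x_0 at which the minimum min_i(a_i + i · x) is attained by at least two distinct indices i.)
Roots: {-6, -5, -1, 8}

Each tropical root is a break point of the lower envelope of the lines y = a_i + i · x (there are 5 lines, with slopes 0, 1, ..., 4). Only the lines that attain the minimum somewhere contribute to roots; other lines are dominated. Here the surviving (envelope) indices are i = 4, i = 3, i = 2, i = 1, i = 0.
Intersections between consecutive envelope lines give the roots: for adjacent envelope indices i < j the intersection is x = (a_i − a_j) / (j − i). Reading off the sorted break points: {-6, -5, -1, 8}.
Verification: at each break x_0, at least two indices attain the minimum of min_i(a_i + i · x_0).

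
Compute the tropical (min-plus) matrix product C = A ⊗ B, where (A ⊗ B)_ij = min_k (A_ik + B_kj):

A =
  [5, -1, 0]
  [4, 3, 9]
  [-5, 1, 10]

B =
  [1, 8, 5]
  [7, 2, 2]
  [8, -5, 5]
A ⊗ B =
  [6, -5, 1]
  [5, 4, 5]
  [-4, 3, 0]

Apply the min-plus product entry-by-entry:
  C[0][0] = min over k of (A[0][0] + B[0][0] = 5 + 1 = 6, A[0][1] + B[1][0] = -1 + 7 = 6, A[0][2] + B[2][0] = 0 + 8 = 8) = 6 (attained at k = 0)
  C[0][1] = min over k of (A[0][0] + B[0][1] = 5 + 8 = 13, A[0][1] + B[1][1] = -1 + 2 = 1, A[0][2] + B[2][1] = 0 + -5 = -5) = -5 (attained at k = 2)
  C[0][2] = min over k of (A[0][0] + B[0][2] = 5 + 5 = 10, A[0][1] + B[1][2] = -1 + 2 = 1, A[0][2] + B[2][2] = 0 + 5 = 5) = 1 (attained at k = 1)
  C[1][0] = min over k of (A[1][0] + B[0][0] = 4 + 1 = 5, A[1][1] + B[1][0] = 3 + 7 = 10, A[1][2] + B[2][0] = 9 + 8 = 17) = 5 (attained at k = 0)
  C[1][1] = min over k of (A[1][0] + B[0][1] = 4 + 8 = 12, A[1][1] + B[1][1] = 3 + 2 = 5, A[1][2] + B[2][1] = 9 + -5 = 4) = 4 (attained at k = 2)
  C[1][2] = min over k of (A[1][0] + B[0][2] = 4 + 5 = 9, A[1][1] + B[1][2] = 3 + 2 = 5, A[1][2] + B[2][2] = 9 + 5 = 14) = 5 (attained at k = 1)
  C[2][0] = min over k of (A[2][0] + B[0][0] = -5 + 1 = -4, A[2][1] + B[1][0] = 1 + 7 = 8, A[2][2] + B[2][0] = 10 + 8 = 18) = -4 (attained at k = 0)
  C[2][1] = min over k of (A[2][0] + B[0][1] = -5 + 8 = 3, A[2][1] + B[1][1] = 1 + 2 = 3, A[2][2] + B[2][1] = 10 + -5 = 5) = 3 (attained at k = 0)
  C[2][2] = min over k of (A[2][0] + B[0][2] = -5 + 5 = 0, A[2][1] + B[1][2] = 1 + 2 = 3, A[2][2] + B[2][2] = 10 + 5 = 15) = 0 (attained at k = 0)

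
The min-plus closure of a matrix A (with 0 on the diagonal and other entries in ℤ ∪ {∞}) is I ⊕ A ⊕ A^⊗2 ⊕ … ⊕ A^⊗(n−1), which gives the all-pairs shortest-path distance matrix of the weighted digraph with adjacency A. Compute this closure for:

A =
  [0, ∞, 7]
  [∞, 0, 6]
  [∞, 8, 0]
Closure =
  [0, 15, 7]
  [∞, 0, 6]
  [∞, 8, 0]

This is the Floyd-Warshall all-pairs shortest-path computation. For each intermediate vertex k = 0, 1, …, 2, update dist[i][j] ← min(dist[i][j], dist[i][k] + dist[k][j]). The final matrix gives, for each (i, j), the minimum total weight of any directed path from i to j (possibly empty when i = j).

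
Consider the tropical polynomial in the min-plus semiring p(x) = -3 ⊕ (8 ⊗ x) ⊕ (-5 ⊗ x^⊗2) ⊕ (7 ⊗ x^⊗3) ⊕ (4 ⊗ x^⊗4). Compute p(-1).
p(-1) = -7

A tropical monomial a ⊗ x^⊗i evaluates to a + i · x. Evaluating each term at x = -1:
  Term 0 contributes -3 + 0 · -1 = -3
  Term 1 contributes 8 + 1 · -1 = 7
  Term 2 contributes -5 + 2 · -1 = -7
  Term 3 contributes 7 + 3 · -1 = 4
  Term 4 contributes 4 + 4 · -1 = 0
p(-1) = ⊕ of these = min[-3, 7, -7, 4, 0] = -7.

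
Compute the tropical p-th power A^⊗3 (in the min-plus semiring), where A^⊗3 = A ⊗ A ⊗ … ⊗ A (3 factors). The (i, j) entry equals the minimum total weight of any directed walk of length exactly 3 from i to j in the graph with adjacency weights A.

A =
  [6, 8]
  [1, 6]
A^⊗3 =
  [15, 17]
  [10, 15]

Each entry (A^⊗3)_ij equals the minimum over all length-3 walks i = v_0 → v_1 → … → v_3 = j of Σ_t A[v_t][v_{t+1}]. For example, for (i, j) = (0, 1) we minimise over 4 possible intermediate vertex sequences; the minimum is 17, attained along the walk 0 → 1 → 0 → 1.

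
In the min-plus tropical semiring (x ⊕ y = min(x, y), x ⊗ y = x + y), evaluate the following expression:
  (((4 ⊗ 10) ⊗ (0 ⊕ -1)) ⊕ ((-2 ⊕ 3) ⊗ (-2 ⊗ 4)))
(((4 ⊗ 10) ⊗ (0 ⊕ -1)) ⊕ ((-2 ⊕ 3) ⊗ (-2 ⊗ 4))) = 0

Expand innermost to outermost. Recall ⊕ takes the minimum of its arguments and ⊗ takes their sum. Working out the expression (((4 ⊗ 10) ⊗ (0 ⊕ -1)) ⊕ ((-2 ⊕ 3) ⊗ (-2 ⊗ 4))) gives 0.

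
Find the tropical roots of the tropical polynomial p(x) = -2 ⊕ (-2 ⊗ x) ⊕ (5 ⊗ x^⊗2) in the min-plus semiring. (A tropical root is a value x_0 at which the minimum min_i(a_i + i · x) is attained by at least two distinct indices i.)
Roots: {-7, 0}

Each tropical root is a break point of the lower envelope of the lines y = a_i + i · x (there are 3 lines, with slopes 0, 1, ..., 2). Only the lines that attain the minimum somewhere contribute to roots; other lines are dominated. Here the surviving (envelope) indices are i = 2, i = 1, i = 0.
Intersections between consecutive envelope lines give the roots: for adjacent envelope indices i < j the intersection is x = (a_i − a_j) / (j − i). Reading off the sorted break points: {-7, 0}.
Verification: at each break x_0, at least two indices attain the minimum of min_i(a_i + i · x_0).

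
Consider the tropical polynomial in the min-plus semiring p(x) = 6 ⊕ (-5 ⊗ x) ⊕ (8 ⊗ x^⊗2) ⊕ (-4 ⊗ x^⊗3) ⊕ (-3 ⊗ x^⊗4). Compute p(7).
p(7) = 2

A tropical monomial a ⊗ x^⊗i evaluates to a + i · x. Evaluating each term at x = 7:
  Term 0 contributes 6 + 0 · 7 = 6
  Term 1 contributes -5 + 1 · 7 = 2
  Term 2 contributes 8 + 2 · 7 = 22
  Term 3 contributes -4 + 3 · 7 = 17
  Term 4 contributes -3 + 4 · 7 = 25
p(7) = ⊕ of these = min[6, 2, 22, 17, 25] = 2.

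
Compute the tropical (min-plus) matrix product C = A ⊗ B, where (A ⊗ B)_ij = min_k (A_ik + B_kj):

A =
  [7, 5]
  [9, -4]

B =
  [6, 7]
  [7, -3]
A ⊗ B =
  [12, 2]
  [3, -7]

Apply the min-plus product entry-by-entry:
  C[0][0] = min over k of (A[0][0] + B[0][0] = 7 + 6 = 13, A[0][1] + B[1][0] = 5 + 7 = 12) = 12 (attained at k = 1)
  C[0][1] = min over k of (A[0][0] + B[0][1] = 7 + 7 = 14, A[0][1] + B[1][1] = 5 + -3 = 2) = 2 (attained at k = 1)
  C[1][0] = min over k of (A[1][0] + B[0][0] = 9 + 6 = 15, A[1][1] + B[1][0] = -4 + 7 = 3) = 3 (attained at k = 1)
  C[1][1] = min over k of (A[1][0] + B[0][1] = 9 + 7 = 16, A[1][1] + B[1][1] = -4 + -3 = -7) = -7 (attained at k = 1)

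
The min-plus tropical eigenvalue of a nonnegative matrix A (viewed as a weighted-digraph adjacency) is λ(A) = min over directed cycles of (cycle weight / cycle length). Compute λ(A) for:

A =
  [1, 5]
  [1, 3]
λ(A) = 1

Enumerate directed cycles and compute their means (weight / length). Sample:
  cycle 0 → 0: weight = 1, length = 1, mean = 1/1 ≈ 1.000
  cycle 1 → 1: weight = 3, length = 1, mean = 3/1 ≈ 3.000
  cycle 0 → 1 → 0: weight = 6, length = 2, mean = 6/2 ≈ 3.000
  cycle 1 → 0 → 1: weight = 6, length = 2, mean = 6/2 ≈ 3.000
Minimum mean = 1.000, attained e.g. along the cycle 0 → 0 with weight 1 and length 1. So λ(A) = 1/1 = 1.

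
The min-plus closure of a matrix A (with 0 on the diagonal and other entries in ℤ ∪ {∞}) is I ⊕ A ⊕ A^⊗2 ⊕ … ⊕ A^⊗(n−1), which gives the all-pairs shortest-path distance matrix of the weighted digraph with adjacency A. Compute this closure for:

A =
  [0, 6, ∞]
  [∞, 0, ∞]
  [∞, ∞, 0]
Closure =
  [0, 6, ∞]
  [∞, 0, ∞]
  [∞, ∞, 0]

This is the Floyd-Warshall all-pairs shortest-path computation. For each intermediate vertex k = 0, 1, …, 2, update dist[i][j] ← min(dist[i][j], dist[i][k] + dist[k][j]). The final matrix gives, for each (i, j), the minimum total weight of any directed path from i to j (possibly empty when i = j).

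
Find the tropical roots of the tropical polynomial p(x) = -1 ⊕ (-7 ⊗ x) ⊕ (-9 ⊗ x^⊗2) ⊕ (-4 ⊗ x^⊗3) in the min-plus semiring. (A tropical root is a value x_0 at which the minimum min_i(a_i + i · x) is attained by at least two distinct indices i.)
Roots: {-5, 2, 6}

Each tropical root is a break point of the lower envelope of the lines y = a_i + i · x (there are 4 lines, with slopes 0, 1, ..., 3). Only the lines that attain the minimum somewhere contribute to roots; other lines are dominated. Here the surviving (envelope) indices are i = 3, i = 2, i = 1, i = 0.
Intersections between consecutive envelope lines give the roots: for adjacent envelope indices i < j the intersection is x = (a_i − a_j) / (j − i). Reading off the sorted break points: {-5, 2, 6}.
Verification: at each break x_0, at least two indices attain the minimum of min_i(a_i + i · x_0).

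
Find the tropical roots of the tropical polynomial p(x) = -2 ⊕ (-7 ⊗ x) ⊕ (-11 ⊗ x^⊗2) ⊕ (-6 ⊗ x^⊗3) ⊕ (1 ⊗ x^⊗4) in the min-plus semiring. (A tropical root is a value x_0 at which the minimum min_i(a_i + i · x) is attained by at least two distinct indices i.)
Roots: {-7, -5, 4, 5}

Each tropical root is a break point of the lower envelope of the lines y = a_i + i · x (there are 5 lines, with slopes 0, 1, ..., 4). Only the lines that attain the minimum somewhere contribute to roots; other lines are dominated. Here the surviving (envelope) indices are i = 4, i = 3, i = 2, i = 1, i = 0.
Intersections between consecutive envelope lines give the roots: for adjacent envelope indices i < j the intersection is x = (a_i − a_j) / (j − i). Reading off the sorted break points: {-7, -5, 4, 5}.
Verification: at each break x_0, at least two indices attain the minimum of min_i(a_i + i · x_0).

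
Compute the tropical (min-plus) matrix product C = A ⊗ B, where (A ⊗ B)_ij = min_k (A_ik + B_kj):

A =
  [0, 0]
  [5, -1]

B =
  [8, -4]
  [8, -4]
A ⊗ B =
  [8, -4]
  [7, -5]

Apply the min-plus product entry-by-entry:
  C[0][0] = min over k of (A[0][0] + B[0][0] = 0 + 8 = 8, A[0][1] + B[1][0] = 0 + 8 = 8) = 8 (attained at k = 0)
  C[0][1] = min over k of (A[0][0] + B[0][1] = 0 + -4 = -4, A[0][1] + B[1][1] = 0 + -4 = -4) = -4 (attained at k = 0)
  C[1][0] = min over k of (A[1][0] + B[0][0] = 5 + 8 = 13, A[1][1] + B[1][0] = -1 + 8 = 7) = 7 (attained at k = 1)
  C[1][1] = min over k of (A[1][0] + B[0][1] = 5 + -4 = 1, A[1][1] + B[1][1] = -1 + -4 = -5) = -5 (attained at k = 1)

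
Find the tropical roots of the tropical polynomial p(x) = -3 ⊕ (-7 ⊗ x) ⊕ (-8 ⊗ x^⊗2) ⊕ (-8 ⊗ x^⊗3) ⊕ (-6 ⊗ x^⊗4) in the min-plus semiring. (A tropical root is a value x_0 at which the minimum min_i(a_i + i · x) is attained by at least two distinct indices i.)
Roots: {-2, 0, 1, 4}

Each tropical root is a break point of the lower envelope of the lines y = a_i + i · x (there are 5 lines, with slopes 0, 1, ..., 4). Only the lines that attain the minimum somewhere contribute to roots; other lines are dominated. Here the surviving (envelope) indices are i = 4, i = 3, i = 2, i = 1, i = 0.
Intersections between consecutive envelope lines give the roots: for adjacent envelope indices i < j the intersection is x = (a_i − a_j) / (j − i). Reading off the sorted break points: {-2, 0, 1, 4}.
Verification: at each break x_0, at least two indices attain the minimum of min_i(a_i + i · x_0).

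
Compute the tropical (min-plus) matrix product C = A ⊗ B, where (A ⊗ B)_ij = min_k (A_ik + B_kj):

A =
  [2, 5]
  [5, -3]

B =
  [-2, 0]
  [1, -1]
A ⊗ B =
  [0, 2]
  [-2, -4]

Apply the min-plus product entry-by-entry:
  C[0][0] = min over k of (A[0][0] + B[0][0] = 2 + -2 = 0, A[0][1] + B[1][0] = 5 + 1 = 6) = 0 (attained at k = 0)
  C[0][1] = min over k of (A[0][0] + B[0][1] = 2 + 0 = 2, A[0][1] + B[1][1] = 5 + -1 = 4) = 2 (attained at k = 0)
  C[1][0] = min over k of (A[1][0] + B[0][0] = 5 + -2 = 3, A[1][1] + B[1][0] = -3 + 1 = -2) = -2 (attained at k = 1)
  C[1][1] = min over k of (A[1][0] + B[0][1] = 5 + 0 = 5, A[1][1] + B[1][1] = -3 + -1 = -4) = -4 (attained at k = 1)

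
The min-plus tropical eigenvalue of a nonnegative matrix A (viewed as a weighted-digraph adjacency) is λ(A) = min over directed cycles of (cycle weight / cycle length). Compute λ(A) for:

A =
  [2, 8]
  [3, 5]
λ(A) = 2

Enumerate directed cycles and compute their means (weight / length). Sample:
  cycle 0 → 0: weight = 2, length = 1, mean = 2/1 ≈ 2.000
  cycle 1 → 1: weight = 5, length = 1, mean = 5/1 ≈ 5.000
  cycle 0 → 1 → 0: weight = 11, length = 2, mean = 11/2 ≈ 5.500
  cycle 1 → 0 → 1: weight = 11, length = 2, mean = 11/2 ≈ 5.500
Minimum mean = 2.000, attained e.g. along the cycle 0 → 0 with weight 2 and length 1. So λ(A) = 2/1 = 2.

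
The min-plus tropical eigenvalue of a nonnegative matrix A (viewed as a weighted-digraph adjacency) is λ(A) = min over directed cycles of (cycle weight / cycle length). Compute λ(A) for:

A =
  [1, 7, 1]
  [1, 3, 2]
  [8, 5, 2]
λ(A) = 1

Enumerate directed cycles and compute their means (weight / length). Sample:
  cycle 0 → 0: weight = 1, length = 1, mean = 1/1 ≈ 1.000
  cycle 1 → 1: weight = 3, length = 1, mean = 3/1 ≈ 3.000
  cycle 2 → 2: weight = 2, length = 1, mean = 2/1 ≈ 2.000
  cycle 0 → 1 → 0: weight = 8, length = 2, mean = 8/2 ≈ 4.000
  cycle 0 → 2 → 0: weight = 9, length = 2, mean = 9/2 ≈ 4.500
  cycle 1 → 0 → 1: weight = 8, length = 2, mean = 8/2 ≈ 4.000
Minimum mean = 1.000, attained e.g. along the cycle 0 → 0 with weight 1 and length 1. So λ(A) = 1/1 = 1.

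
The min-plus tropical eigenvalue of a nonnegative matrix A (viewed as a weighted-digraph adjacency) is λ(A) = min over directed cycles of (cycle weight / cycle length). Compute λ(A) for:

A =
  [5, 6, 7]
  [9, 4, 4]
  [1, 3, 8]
λ(A) = 7/2

Enumerate directed cycles and compute their means (weight / length). Sample:
  cycle 0 → 0: weight = 5, length = 1, mean = 5/1 ≈ 5.000
  cycle 1 → 1: weight = 4, length = 1, mean = 4/1 ≈ 4.000
  cycle 2 → 2: weight = 8, length = 1, mean = 8/1 ≈ 8.000
  cycle 0 → 1 → 0: weight = 15, length = 2, mean = 15/2 ≈ 7.500
  cycle 0 → 2 → 0: weight = 8, length = 2, mean = 8/2 ≈ 4.000
  cycle 1 → 0 → 1: weight = 15, length = 2, mean = 15/2 ≈ 7.500
Minimum mean = 3.500, attained e.g. along the cycle 1 → 2 → 1 with weight 7 and length 2. So λ(A) = 7/2 = 7/2.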